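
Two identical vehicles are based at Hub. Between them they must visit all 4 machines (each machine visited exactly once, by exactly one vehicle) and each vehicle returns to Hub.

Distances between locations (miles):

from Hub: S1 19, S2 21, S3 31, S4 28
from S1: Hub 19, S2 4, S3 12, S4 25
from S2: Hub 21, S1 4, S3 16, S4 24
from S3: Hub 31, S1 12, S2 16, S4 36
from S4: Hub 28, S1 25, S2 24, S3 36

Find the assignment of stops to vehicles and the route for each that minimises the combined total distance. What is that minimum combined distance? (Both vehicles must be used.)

Check every non-empty split of the stops between the two vehicles; for each half take its own optimal tour:
  {S1} + {S2, S3, S4}: 38 + 99 = 137
  {S2} + {S1, S3, S4}: 42 + 95 = 137
  {S1, S2} + {S3, S4}: 44 + 95 = 139
  {S3} + {S1, S2, S4}: 62 + 75 = 137
  {S1, S3} + {S2, S4}: 62 + 73 = 135
  {S2, S3} + {S1, S4}: 68 + 72 = 140
  … (7 splits in total)
  {S1, S2, S3} + {S4}: 68 + 56 = 124  ← best
Best: vehicle 1 Hub → S1 → S3 → S2 → Hub = 68; vehicle 2 Hub → S4 → Hub = 56; combined 124.

124 miles — the smallest possible combined total.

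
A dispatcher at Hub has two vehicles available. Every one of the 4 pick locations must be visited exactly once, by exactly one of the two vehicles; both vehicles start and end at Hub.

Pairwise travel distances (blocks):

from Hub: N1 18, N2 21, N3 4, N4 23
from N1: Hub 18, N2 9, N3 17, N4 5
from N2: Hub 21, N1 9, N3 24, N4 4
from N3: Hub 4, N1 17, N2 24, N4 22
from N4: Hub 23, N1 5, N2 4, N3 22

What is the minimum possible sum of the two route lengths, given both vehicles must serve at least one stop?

There are 2^3 − 1 = 7 ways to divide the 4 stops into two non-empty groups. For each, the best each vehicle can do is its own shortest tour through its group:
  {N1} + {N2, N3, N4}: 36 + 51 = 87
  {N2} + {N1, N3, N4}: 42 + 49 = 91
  {N1, N2} + {N3, N4}: 48 + 49 = 97
  {N3} + {N1, N2, N4}: 8 + 48 = 56
  {N1, N3} + {N2, N4}: 39 + 48 = 87
  {N2, N3} + {N1, N4}: 49 + 46 = 95
  … (7 splits in total)
Best: vehicle 1 Hub → N3 → Hub = 8; vehicle 2 Hub → N1 → N4 → N2 → Hub = 48; combined 56.

56 blocks — the smallest possible combined total.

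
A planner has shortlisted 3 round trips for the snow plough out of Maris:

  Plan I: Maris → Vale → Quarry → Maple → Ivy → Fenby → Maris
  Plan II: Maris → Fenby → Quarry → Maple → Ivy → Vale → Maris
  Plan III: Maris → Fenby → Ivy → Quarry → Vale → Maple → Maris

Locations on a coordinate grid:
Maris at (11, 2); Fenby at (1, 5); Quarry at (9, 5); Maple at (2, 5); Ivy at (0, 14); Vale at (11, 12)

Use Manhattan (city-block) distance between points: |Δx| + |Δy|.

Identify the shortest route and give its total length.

Shortest is Plan I, total 60.

Plan I: 10 + 9 + 7 + 11 + 10 + 13 = 60
Plan II: 13 + 8 + 7 + 11 + 13 + 10 = 62
Plan III: 13 + 10 + 18 + 9 + 16 + 12 = 78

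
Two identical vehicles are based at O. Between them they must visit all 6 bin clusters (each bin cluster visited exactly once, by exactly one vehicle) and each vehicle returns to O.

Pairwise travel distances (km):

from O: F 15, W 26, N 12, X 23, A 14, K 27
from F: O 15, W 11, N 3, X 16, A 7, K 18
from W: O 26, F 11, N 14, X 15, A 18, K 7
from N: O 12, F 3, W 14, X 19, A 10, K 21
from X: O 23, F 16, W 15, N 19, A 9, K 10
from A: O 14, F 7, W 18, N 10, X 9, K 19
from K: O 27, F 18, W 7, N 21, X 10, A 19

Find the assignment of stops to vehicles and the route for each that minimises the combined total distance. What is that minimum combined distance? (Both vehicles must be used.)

Try each way of splitting the stops between the two vehicles (each non-empty) and, for each split, find the best tour for each vehicle:
  {F} + {W, N, X, A, K}: 30 + 66 = 96
  {W} + {F, N, X, A, K}: 52 + 66 = 118
  {F, W} + {N, X, A, K}: 52 + 66 = 118
  {N} + {F, W, X, A, K}: 24 + 66 = 90
  {F, N} + {W, X, A, K}: 30 + 66 = 96
  {W, N} + {F, X, A, K}: 52 + 66 = 118
  … (31 splits in total)
Best: vehicle 1 O → N → O = 24; vehicle 2 O → F → W → K → X → A → O = 66; combined 90.

Minimum combined distance: 90 km.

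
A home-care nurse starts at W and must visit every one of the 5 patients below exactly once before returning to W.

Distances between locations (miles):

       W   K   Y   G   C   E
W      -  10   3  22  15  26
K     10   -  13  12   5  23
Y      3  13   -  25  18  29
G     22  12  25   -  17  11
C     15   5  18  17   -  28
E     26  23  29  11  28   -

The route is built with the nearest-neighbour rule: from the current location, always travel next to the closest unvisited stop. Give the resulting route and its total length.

At W the remaining stops are Y 3, K 10, C 15, G 22, E 26; go to Y.
At Y the remaining stops are K 13, C 18, G 25, E 29; go to K.
At K the remaining stops are C 5, G 12, E 23; go to C.
At C the remaining stops are G 17, E 28; go to G.
At G the remaining stops are E 11; go to E.
Return E→W: 26.
Total = 3 + 13 + 5 + 17 + 11 + 26 = 75.

75 miles along W → Y → K → C → G → E → W.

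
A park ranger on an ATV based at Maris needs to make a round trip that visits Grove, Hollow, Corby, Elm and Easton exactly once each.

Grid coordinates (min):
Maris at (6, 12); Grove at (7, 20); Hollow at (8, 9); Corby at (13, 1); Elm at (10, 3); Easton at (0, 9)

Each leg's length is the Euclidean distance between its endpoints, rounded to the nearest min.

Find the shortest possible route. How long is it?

Maris-Grove-Hollow-Corby-Elm-Easton-Maris: 8+11+9+4+12+7 = 51
Maris-Grove-Hollow-Corby-Easton-Elm-Maris: 8+11+9+15+12+10 = 65
Maris-Grove-Hollow-Elm-Corby-Easton-Maris: 8+11+6+4+15+7 = 51
Maris-Grove-Hollow-Elm-Easton-Corby-Maris: 8+11+6+12+15+13 = 65
Maris-Grove-Hollow-Easton-Corby-Elm-Maris: 8+11+8+15+4+10 = 56
Maris-Grove-Hollow-Easton-Elm-Corby-Maris: 8+11+8+12+4+13 = 56
Maris-Grove-Corby-Hollow-Elm-Easton-Maris: 8+20+9+6+12+7 = 62
Maris-Grove-Corby-Hollow-Easton-Elm-Maris: 8+20+9+8+12+10 = 67
Maris-Grove-Corby-Elm-Hollow-Easton-Maris: 8+20+4+6+8+7 = 53
Maris-Grove-Corby-Elm-Easton-Hollow-Maris: 8+20+4+12+8+4 = 56
Maris-Grove-Corby-Easton-Hollow-Elm-Maris: 8+20+15+8+6+10 = 67
Maris-Grove-Corby-Easton-Elm-Hollow-Maris: 8+20+15+12+6+4 = 65
Maris-Grove-Elm-Hollow-Corby-Easton-Maris: 8+17+6+9+15+7 = 62
Maris-Grove-Elm-Hollow-Easton-Corby-Maris: 8+17+6+8+15+13 = 67
… (46 more)
Maris-Grove-Easton-Corby-Elm-Hollow-Maris: 8+13+15+4+6+4 = 50  ← best
The minimum is 50.
One optimal route: Maris → Grove → Easton → Corby → Elm → Hollow → Maris (or its reverse).

Shortest round trip = 50 min.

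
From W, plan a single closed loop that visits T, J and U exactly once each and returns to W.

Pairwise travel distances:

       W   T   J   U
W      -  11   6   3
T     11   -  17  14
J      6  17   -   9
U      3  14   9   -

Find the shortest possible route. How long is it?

Minimum total distance: 40.

W→T→J→U→W: 11+17+9+3 = 40
W→T→U→J→W: 11+14+9+6 = 40
W→J→T→U→W: 6+17+14+3 = 40
The minimum is 40.
One optimal route: W → T → J → U → W (or its reverse).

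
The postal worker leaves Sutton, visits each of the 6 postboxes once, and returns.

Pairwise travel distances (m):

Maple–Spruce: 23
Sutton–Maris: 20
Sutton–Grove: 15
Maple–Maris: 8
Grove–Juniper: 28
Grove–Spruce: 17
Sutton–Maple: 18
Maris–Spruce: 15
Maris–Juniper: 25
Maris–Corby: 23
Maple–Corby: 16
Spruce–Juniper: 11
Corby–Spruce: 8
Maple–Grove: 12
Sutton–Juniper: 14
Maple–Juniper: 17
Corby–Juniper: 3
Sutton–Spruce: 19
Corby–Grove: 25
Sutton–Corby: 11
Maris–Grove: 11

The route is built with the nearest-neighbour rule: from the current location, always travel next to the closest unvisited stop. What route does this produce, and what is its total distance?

At Sutton the remaining stops are Corby 11, Juniper 14, Grove 15, Maple 18, Spruce 19, Maris 20; go to Corby.
At Corby the remaining stops are Juniper 3, Spruce 8, Maple 16, Maris 23, Grove 25; go to Juniper.
At Juniper the remaining stops are Spruce 11, Maple 17, Maris 25, Grove 28; go to Spruce.
At Spruce the remaining stops are Maris 15, Grove 17, Maple 23; go to Maris.
At Maris the remaining stops are Maple 8, Grove 11; go to Maple.
At Maple the remaining stops are Grove 12; go to Grove.
Return Grove→Sutton: 15.
Total = 11 + 3 + 11 + 15 + 8 + 12 + 15 = 75.

Nearest-neighbour total = 75 m; route Sutton → Corby → Juniper → Spruce → Maris → Maple → Grove → Sutton.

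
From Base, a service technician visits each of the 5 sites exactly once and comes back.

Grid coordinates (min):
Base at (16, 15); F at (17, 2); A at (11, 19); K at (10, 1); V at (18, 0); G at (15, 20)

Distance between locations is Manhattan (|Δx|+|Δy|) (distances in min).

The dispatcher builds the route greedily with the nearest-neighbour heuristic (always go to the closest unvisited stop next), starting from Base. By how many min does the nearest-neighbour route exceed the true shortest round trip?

Base: G=6, A=9, F=14, V=17, K=20 ⇒ G
G: A=5, F=20, V=23, K=24 ⇒ A
A: K=19, F=23, V=26 ⇒ K
K: F=8, V=9 ⇒ F
F: V=3 ⇒ V
NN route Base → G → A → K → F → V → Base costs 58.
Optimal: Base → F → V → K → A → G → Base costs 56 (by enumerating all 60 distinct tours).
Excess = 58 − 56 = 2.

2 min longer than the optimal tour.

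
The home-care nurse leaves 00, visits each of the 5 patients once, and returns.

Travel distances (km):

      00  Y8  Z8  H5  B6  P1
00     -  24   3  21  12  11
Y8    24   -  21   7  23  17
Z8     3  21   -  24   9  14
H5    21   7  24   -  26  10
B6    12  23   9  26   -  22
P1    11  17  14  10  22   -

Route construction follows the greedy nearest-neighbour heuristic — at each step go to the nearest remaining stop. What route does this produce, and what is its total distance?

From 00: distances to unvisited — Z8=3, P1=11, B6=12, H5=21, Y8=24. Nearest is Z8 (3).
From Z8: distances to unvisited — B6=9, P1=14, Y8=21, H5=24. Nearest is B6 (9).
From B6: distances to unvisited — P1=22, Y8=23, H5=26. Nearest is P1 (22).
From P1: distances to unvisited — H5=10, Y8=17. Nearest is H5 (10).
From H5: distances to unvisited — Y8=7. Nearest is Y8 (7).
Return Y8→00: 24.
Total = 3 + 9 + 22 + 10 + 7 + 24 = 75.

75 km along 00 → Z8 → B6 → P1 → H5 → Y8 → 00.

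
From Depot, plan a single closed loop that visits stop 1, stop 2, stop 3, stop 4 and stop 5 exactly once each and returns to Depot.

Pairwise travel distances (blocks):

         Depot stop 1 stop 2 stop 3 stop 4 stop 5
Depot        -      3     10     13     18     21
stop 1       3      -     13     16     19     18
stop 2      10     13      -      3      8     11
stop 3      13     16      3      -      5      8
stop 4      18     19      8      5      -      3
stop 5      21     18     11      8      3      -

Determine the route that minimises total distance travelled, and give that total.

Minimum total distance: 42 blocks.

Depot - stop 1 - stop 2 - stop 3 - stop 4 - stop 5 - Depot: 3+13+3+5+3+21 = 48
Depot - stop 1 - stop 2 - stop 3 - stop 5 - stop 4 - Depot: 3+13+3+8+3+18 = 48
Depot - stop 1 - stop 2 - stop 4 - stop 3 - stop 5 - Depot: 3+13+8+5+8+21 = 58
Depot - stop 1 - stop 2 - stop 4 - stop 5 - stop 3 - Depot: 3+13+8+3+8+13 = 48
Depot - stop 1 - stop 2 - stop 5 - stop 3 - stop 4 - Depot: 3+13+11+8+5+18 = 58
Depot - stop 1 - stop 2 - stop 5 - stop 4 - stop 3 - Depot: 3+13+11+3+5+13 = 48
Depot - stop 1 - stop 3 - stop 2 - stop 4 - stop 5 - Depot: 3+16+3+8+3+21 = 54
Depot - stop 1 - stop 3 - stop 2 - stop 5 - stop 4 - Depot: 3+16+3+11+3+18 = 54
Depot - stop 1 - stop 3 - stop 4 - stop 2 - stop 5 - Depot: 3+16+5+8+11+21 = 64
Depot - stop 1 - stop 3 - stop 4 - stop 5 - stop 2 - Depot: 3+16+5+3+11+10 = 48
Depot - stop 1 - stop 3 - stop 5 - stop 2 - stop 4 - Depot: 3+16+8+11+8+18 = 64
Depot - stop 1 - stop 3 - stop 5 - stop 4 - stop 2 - Depot: 3+16+8+3+8+10 = 48
Depot - stop 1 - stop 4 - stop 2 - stop 3 - stop 5 - Depot: 3+19+8+3+8+21 = 62
Depot - stop 1 - stop 4 - stop 2 - stop 5 - stop 3 - Depot: 3+19+8+11+8+13 = 62
… (46 more)
Depot - stop 1 - stop 5 - stop 4 - stop 3 - stop 2 - Depot: 3+18+3+5+3+10 = 42  ← best
The minimum is 42.
One optimal route: Depot → stop 1 → stop 5 → stop 4 → stop 3 → stop 2 → Depot (or its reverse).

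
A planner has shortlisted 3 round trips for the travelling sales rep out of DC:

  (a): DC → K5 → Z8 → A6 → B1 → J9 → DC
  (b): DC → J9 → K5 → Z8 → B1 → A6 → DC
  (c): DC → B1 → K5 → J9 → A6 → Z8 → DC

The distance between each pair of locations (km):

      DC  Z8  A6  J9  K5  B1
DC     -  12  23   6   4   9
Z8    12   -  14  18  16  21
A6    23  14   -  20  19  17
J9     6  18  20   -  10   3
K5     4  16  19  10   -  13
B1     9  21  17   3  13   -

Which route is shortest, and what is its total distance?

Shortest is (a), total 60 km.

(a): 4 + 16 + 14 + 17 + 3 + 6 = 60
(b): 6 + 10 + 16 + 21 + 17 + 23 = 93
(c): 9 + 13 + 10 + 20 + 14 + 12 = 78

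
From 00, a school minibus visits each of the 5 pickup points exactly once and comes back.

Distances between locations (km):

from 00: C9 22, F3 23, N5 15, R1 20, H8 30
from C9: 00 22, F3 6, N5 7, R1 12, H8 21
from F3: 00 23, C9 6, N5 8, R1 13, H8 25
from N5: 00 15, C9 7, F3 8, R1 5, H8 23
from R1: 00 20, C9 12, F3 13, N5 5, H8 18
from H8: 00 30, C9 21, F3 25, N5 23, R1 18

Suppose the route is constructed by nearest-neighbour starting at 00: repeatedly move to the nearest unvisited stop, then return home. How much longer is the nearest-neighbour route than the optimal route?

5 km longer than the optimal tour.

From 00: N5=15, R1=20, C9=22, F3=23, H8=30 → choose N5 (15).
From N5: R1=5, C9=7, F3=8, H8=23 → choose R1 (5).
From R1: C9=12, F3=13, H8=18 → choose C9 (12).
From C9: F3=6, H8=21 → choose F3 (6).
From F3: H8=25 → choose H8 (25).
NN route 00 → N5 → R1 → C9 → F3 → H8 → 00 costs 93.
Optimal: 00 → F3 → C9 → H8 → R1 → N5 → 00 costs 88 (by enumerating all 60 distinct tours).
Excess = 93 − 88 = 5.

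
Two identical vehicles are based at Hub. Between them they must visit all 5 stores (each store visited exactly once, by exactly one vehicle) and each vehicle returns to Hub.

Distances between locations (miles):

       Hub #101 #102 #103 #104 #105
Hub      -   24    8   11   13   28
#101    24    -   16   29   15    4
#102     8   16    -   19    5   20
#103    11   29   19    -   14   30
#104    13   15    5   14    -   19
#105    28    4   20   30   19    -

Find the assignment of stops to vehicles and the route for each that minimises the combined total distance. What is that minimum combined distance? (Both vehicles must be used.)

Try each way of splitting the stops between the two vehicles (each non-empty) and, for each split, find the best tour for each vehicle:
  {#101} + {#102, #103, #104, #105}: 48 + 72 = 120
  {#102} + {#101, #103, #104, #105}: 16 + 72 = 88
  {#101, #102} + {#103, #104, #105}: 48 + 72 = 120
  {#103} + {#101, #102, #104, #105}: 22 + 60 = 82
  {#101, #103} + {#102, #104, #105}: 64 + 60 = 124
  {#102, #103} + {#101, #104, #105}: 38 + 60 = 98
  … (15 splits in total)
Best: vehicle 1 Hub → #103 → Hub = 22; vehicle 2 Hub → #101 → #105 → #104 → #102 → Hub = 60; combined 82.

Minimum combined distance: 82 miles.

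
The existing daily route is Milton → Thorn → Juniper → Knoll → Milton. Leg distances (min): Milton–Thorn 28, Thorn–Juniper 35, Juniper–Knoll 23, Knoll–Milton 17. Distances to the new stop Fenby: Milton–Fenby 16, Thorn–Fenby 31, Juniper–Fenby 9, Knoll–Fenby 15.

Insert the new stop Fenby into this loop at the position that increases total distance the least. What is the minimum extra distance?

Adding 1 min by placing Fenby on the Juniper–Knoll leg.

Insertion cost between consecutive stops i–j is d(i,Fenby) + d(Fenby,j) − d(i,j):
  between Milton and Thorn: 16 + 31 − 28 = 19
  between Thorn and Juniper: 31 + 9 − 35 = 5
  between Juniper and Knoll: 9 + 15 − 23 = 1
  between Knoll and Milton: 15 + 16 − 17 = 14
Cheapest insertion is between Juniper and Knoll, adding 1.
New total = 103 + 1 = 104.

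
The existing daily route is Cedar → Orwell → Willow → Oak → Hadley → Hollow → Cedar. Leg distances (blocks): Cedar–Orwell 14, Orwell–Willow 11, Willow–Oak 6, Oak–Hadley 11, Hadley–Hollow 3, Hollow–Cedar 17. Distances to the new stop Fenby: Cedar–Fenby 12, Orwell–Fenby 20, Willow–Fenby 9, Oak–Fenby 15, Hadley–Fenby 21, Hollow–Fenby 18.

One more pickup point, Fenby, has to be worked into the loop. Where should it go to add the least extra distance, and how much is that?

Insertion cost between consecutive stops i–j is d(i,Fenby) + d(Fenby,j) − d(i,j):
  between Cedar and Orwell: 12 + 20 − 14 = 18
  between Orwell and Willow: 20 + 9 − 11 = 18
  between Willow and Oak: 9 + 15 − 6 = 18
  between Oak and Hadley: 15 + 21 − 11 = 25
  between Hadley and Hollow: 21 + 18 − 3 = 36
  between Hollow and Cedar: 18 + 12 − 17 = 13
Cheapest insertion is between Hollow and Cedar, adding 13.
New total = 62 + 13 = 75.

Minimum extra distance: 13 blocks, inserting Fenby between Hollow and Cedar.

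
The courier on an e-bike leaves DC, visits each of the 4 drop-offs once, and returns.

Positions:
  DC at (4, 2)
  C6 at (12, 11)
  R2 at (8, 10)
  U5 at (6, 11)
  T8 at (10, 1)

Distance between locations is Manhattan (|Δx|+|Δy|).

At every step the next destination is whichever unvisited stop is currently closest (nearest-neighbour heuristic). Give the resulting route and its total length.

Total distance 44 via the nearest-neighbour route DC → T8 → R2 → U5 → C6 → DC.

DC → [T8:7 / U5:11 / R2:12 / C6:17] → T8 (7)
T8 → [R2:11 / C6:12 / U5:14] → R2 (11)
R2 → [U5:3 / C6:5] → U5 (3)
U5 → [C6:6] → C6 (6)
Return C6→DC: 17.
Total = 7 + 11 + 3 + 6 + 17 = 44.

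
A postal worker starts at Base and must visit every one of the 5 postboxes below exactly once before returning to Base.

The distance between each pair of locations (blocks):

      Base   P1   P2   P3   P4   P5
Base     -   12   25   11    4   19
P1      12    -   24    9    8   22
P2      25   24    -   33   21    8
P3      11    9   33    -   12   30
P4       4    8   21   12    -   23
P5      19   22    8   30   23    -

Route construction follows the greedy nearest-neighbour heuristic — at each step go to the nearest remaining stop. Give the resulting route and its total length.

84 blocks along Base → P4 → P1 → P3 → P5 → P2 → Base.

From Base: distances to unvisited — P4=4, P3=11, P1=12, P5=19, P2=25. Nearest is P4 (4).
From P4: distances to unvisited — P1=8, P3=12, P2=21, P5=23. Nearest is P1 (8).
From P1: distances to unvisited — P3=9, P5=22, P2=24. Nearest is P3 (9).
From P3: distances to unvisited — P5=30, P2=33. Nearest is P5 (30).
From P5: distances to unvisited — P2=8. Nearest is P2 (8).
Return P2→Base: 25.
Total = 4 + 8 + 9 + 30 + 8 + 25 = 84.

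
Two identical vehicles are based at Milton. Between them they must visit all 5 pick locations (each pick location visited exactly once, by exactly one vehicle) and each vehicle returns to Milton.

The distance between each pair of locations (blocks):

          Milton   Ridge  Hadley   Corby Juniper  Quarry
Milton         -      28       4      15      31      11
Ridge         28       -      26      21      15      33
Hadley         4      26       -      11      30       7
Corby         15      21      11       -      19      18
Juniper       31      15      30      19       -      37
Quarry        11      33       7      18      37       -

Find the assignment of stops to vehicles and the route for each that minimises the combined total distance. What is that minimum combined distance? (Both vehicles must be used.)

99 blocks — the smallest possible combined total.

Try each way of splitting the stops between the two vehicles (each non-empty) and, for each split, find the best tour for each vehicle:
  {Ridge} + {Hadley, Corby, Juniper, Quarry}: 56 + 79 = 135
  {Hadley} + {Ridge, Corby, Juniper, Quarry}: 8 + 91 = 99
  {Ridge, Hadley} + {Corby, Juniper, Quarry}: 58 + 79 = 137
  {Corby} + {Ridge, Hadley, Juniper, Quarry}: 30 + 90 = 120
  {Ridge, Corby} + {Hadley, Juniper, Quarry}: 64 + 79 = 143
  {Hadley, Corby} + {Ridge, Juniper, Quarry}: 30 + 90 = 120
  … (15 splits in total)
Best: vehicle 1 Milton → Hadley → Milton = 8; vehicle 2 Milton → Ridge → Juniper → Corby → Quarry → Milton = 91; combined 99.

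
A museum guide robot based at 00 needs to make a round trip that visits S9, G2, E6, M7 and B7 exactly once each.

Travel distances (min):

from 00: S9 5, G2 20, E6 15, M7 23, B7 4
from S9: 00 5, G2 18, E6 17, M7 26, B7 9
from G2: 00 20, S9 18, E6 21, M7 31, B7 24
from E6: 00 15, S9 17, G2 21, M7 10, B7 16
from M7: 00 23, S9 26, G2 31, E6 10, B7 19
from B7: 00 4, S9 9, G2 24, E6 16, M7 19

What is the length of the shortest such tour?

Shortest round trip = 77 min.

00 → S9 → G2 → E6 → M7 → B7 → 00: 5+18+21+10+19+4 = 77
00 → S9 → G2 → E6 → B7 → M7 → 00: 5+18+21+16+19+23 = 102
00 → S9 → G2 → M7 → E6 → B7 → 00: 5+18+31+10+16+4 = 84
00 → S9 → G2 → M7 → B7 → E6 → 00: 5+18+31+19+16+15 = 104
00 → S9 → G2 → B7 → E6 → M7 → 00: 5+18+24+16+10+23 = 96
00 → S9 → G2 → B7 → M7 → E6 → 00: 5+18+24+19+10+15 = 91
00 → S9 → E6 → G2 → M7 → B7 → 00: 5+17+21+31+19+4 = 97
00 → S9 → E6 → G2 → B7 → M7 → 00: 5+17+21+24+19+23 = 109
00 → S9 → E6 → M7 → G2 → B7 → 00: 5+17+10+31+24+4 = 91
00 → S9 → E6 → M7 → B7 → G2 → 00: 5+17+10+19+24+20 = 95
00 → S9 → E6 → B7 → G2 → M7 → 00: 5+17+16+24+31+23 = 116
00 → S9 → E6 → B7 → M7 → G2 → 00: 5+17+16+19+31+20 = 108
00 → S9 → M7 → G2 → E6 → B7 → 00: 5+26+31+21+16+4 = 103
00 → S9 → M7 → G2 → B7 → E6 → 00: 5+26+31+24+16+15 = 117
… (46 more)
The minimum is 77.
One optimal route: 00 → S9 → G2 → E6 → M7 → B7 → 00 (or its reverse).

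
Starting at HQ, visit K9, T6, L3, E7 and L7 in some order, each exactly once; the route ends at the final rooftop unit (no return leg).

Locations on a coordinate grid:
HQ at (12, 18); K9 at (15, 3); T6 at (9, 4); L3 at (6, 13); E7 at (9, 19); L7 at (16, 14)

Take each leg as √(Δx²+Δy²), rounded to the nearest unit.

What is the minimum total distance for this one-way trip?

Shortest open route: 36.

There are 5! = 120 possible orderings.
HQ → K9 → T6 → L3 → E7 → L7: 15+6+9+7+9 = 46
HQ → K9 → T6 → L3 → L7 → E7: 15+6+9+10+9 = 49
HQ → K9 → T6 → E7 → L3 → L7: 15+6+15+7+10 = 53
HQ → K9 → T6 → E7 → L7 → L3: 15+6+15+9+10 = 55
HQ → K9 → T6 → L7 → L3 → E7: 15+6+12+10+7 = 50
HQ → K9 → T6 → L7 → E7 → L3: 15+6+12+9+7 = 49
HQ → K9 → L3 → T6 → E7 → L7: 15+13+9+15+9 = 61
HQ → K9 → L3 → T6 → L7 → E7: 15+13+9+12+9 = 58
HQ → K9 → L3 → E7 → T6 → L7: 15+13+7+15+12 = 62
HQ → K9 → L3 → E7 → L7 → T6: 15+13+7+9+12 = 56
HQ → K9 → L3 → L7 → T6 → E7: 15+13+10+12+15 = 65
HQ → K9 → L3 → L7 → E7 → T6: 15+13+10+9+15 = 62
HQ → K9 → E7 → T6 → L3 → L7: 15+17+15+9+10 = 66
HQ → K9 → E7 → T6 → L7 → L3: 15+17+15+12+10 = 69
… (106 more)
HQ → E7 → L3 → T6 → K9 → L7: 3+7+9+6+11 = 36  ← best
The minimum is 36.
One shortest path: HQ → E7 → L3 → T6 → K9 → L7.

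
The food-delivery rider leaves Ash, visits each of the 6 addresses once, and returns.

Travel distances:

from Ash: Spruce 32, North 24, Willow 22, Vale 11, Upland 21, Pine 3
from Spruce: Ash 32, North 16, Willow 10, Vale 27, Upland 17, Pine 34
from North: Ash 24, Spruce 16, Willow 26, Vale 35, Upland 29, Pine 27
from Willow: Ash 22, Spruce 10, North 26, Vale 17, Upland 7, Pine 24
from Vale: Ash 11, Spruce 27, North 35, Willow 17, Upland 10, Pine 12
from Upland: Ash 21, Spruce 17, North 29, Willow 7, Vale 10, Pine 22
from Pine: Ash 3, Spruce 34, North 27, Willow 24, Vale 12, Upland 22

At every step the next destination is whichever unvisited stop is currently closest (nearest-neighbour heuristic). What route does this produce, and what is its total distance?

82 along Ash → Pine → Vale → Upland → Willow → Spruce → North → Ash.

Ash → [Pine:3 / Vale:11 / Upland:21 / Willow:22 / North:24 / Spruce:32] → Pine (3)
Pine → [Vale:12 / Upland:22 / Willow:24 / North:27 / Spruce:34] → Vale (12)
Vale → [Upland:10 / Willow:17 / Spruce:27 / North:35] → Upland (10)
Upland → [Willow:7 / Spruce:17 / North:29] → Willow (7)
Willow → [Spruce:10 / North:26] → Spruce (10)
Spruce → [North:16] → North (16)
Return North→Ash: 24.
Total = 3 + 12 + 10 + 7 + 10 + 16 + 24 = 82.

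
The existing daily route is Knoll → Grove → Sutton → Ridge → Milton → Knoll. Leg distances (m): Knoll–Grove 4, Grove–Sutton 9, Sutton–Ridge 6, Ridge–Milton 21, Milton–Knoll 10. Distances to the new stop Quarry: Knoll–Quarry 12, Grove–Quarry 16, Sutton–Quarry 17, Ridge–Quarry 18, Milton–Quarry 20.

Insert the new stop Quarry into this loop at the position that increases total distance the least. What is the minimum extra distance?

Insertion cost between consecutive stops i–j is d(i,Quarry) + d(Quarry,j) − d(i,j):
  between Knoll and Grove: 12 + 16 − 4 = 24
  between Grove and Sutton: 16 + 17 − 9 = 24
  between Sutton and Ridge: 17 + 18 − 6 = 29
  between Ridge and Milton: 18 + 20 − 21 = 17
  between Milton and Knoll: 20 + 12 − 10 = 22
Cheapest insertion is between Ridge and Milton, adding 17.
New total = 50 + 17 = 67.

Adding 17 m by placing Quarry on the Ridge–Milton leg.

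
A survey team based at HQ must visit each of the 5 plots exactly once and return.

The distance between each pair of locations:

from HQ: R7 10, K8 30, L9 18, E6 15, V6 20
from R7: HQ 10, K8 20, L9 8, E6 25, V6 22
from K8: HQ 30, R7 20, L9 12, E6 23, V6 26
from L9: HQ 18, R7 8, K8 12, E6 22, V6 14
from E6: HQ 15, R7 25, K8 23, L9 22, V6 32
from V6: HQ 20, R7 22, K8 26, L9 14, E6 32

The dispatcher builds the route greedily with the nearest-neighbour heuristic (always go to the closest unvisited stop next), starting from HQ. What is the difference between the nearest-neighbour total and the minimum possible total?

HQ: R7=10, E6=15, L9=18, V6=20, K8=30 ⇒ R7
R7: L9=8, K8=20, V6=22, E6=25 ⇒ L9
L9: K8=12, V6=14, E6=22 ⇒ K8
K8: E6=23, V6=26 ⇒ E6
E6: V6=32 ⇒ V6
NN route HQ → R7 → L9 → K8 → E6 → V6 → HQ costs 105.
Optimal: HQ → R7 → L9 → V6 → K8 → E6 → HQ costs 96 (by enumerating all 60 distinct tours).
Excess = 105 − 96 = 9.

The nearest-neighbour route is 9 longer than optimal.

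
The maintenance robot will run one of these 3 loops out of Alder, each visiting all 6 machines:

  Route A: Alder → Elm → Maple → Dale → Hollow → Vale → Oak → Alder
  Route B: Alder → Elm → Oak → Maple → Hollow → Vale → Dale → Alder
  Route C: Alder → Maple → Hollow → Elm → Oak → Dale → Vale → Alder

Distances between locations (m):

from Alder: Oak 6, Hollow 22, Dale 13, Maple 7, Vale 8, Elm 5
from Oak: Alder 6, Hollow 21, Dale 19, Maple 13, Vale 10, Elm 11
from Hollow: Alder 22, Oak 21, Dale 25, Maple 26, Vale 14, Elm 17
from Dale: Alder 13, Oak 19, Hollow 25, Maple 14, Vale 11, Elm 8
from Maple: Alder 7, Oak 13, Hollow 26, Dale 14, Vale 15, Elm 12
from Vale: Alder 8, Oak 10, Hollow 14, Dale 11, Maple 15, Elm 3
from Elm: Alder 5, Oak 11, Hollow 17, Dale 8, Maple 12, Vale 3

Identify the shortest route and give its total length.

86 m — Route A is the shortest.

Route A: 5 + 12 + 14 + 25 + 14 + 10 + 6 = 86
Route B: 5 + 11 + 13 + 26 + 14 + 11 + 13 = 93
Route C: 7 + 26 + 17 + 11 + 19 + 11 + 8 = 99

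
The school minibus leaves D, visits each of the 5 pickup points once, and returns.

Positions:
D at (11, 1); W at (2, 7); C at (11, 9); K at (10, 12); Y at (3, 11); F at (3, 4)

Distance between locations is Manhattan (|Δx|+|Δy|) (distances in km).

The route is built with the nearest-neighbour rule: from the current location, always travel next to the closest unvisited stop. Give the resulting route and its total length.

At D the remaining stops are C 8, F 11, K 12, W 15, Y 18; go to C.
At C the remaining stops are K 4, Y 10, W 11, F 13; go to K.
At K the remaining stops are Y 8, W 13, F 15; go to Y.
At Y the remaining stops are W 5, F 7; go to W.
At W the remaining stops are F 4; go to F.
Return F→D: 11.
Total = 8 + 4 + 8 + 5 + 4 + 11 = 40.

Total distance 40 km via the nearest-neighbour route D → C → K → Y → W → F → D.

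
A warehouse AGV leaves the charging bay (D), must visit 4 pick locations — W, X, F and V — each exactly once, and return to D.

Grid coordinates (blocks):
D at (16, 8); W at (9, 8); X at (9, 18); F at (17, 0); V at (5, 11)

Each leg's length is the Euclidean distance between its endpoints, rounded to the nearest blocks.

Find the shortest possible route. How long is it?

There are 12 distinct closed tours to check (reversals are equivalent).
D→W→X→F→V→D: 7+10+20+16+11 = 64
D→W→X→V→F→D: 7+10+8+16+8 = 49
D→W→F→X→V→D: 7+11+20+8+11 = 57
D→W→F→V→X→D: 7+11+16+8+12 = 54
D→W→V→X→F→D: 7+5+8+20+8 = 48
D→W→V→F→X→D: 7+5+16+20+12 = 60
D→X→W→F→V→D: 12+10+11+16+11 = 60
D→X→W→V→F→D: 12+10+5+16+8 = 51
D→X→F→W→V→D: 12+20+11+5+11 = 59
D→X→V→W→F→D: 12+8+5+11+8 = 44
D→F→W→X→V→D: 8+11+10+8+11 = 48
D→F→X→W→V→D: 8+20+10+5+11 = 54
The minimum is 44.
One optimal route: D → X → V → W → F → D (or its reverse).

44 blocks — the shortest possible round trip.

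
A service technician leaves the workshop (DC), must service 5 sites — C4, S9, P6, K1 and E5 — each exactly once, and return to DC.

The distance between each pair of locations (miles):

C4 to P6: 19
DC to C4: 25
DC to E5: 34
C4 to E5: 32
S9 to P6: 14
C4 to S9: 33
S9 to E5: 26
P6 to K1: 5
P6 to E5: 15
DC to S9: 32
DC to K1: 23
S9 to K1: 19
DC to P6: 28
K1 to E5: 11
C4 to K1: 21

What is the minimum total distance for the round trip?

118 miles — the shortest possible round trip.

DC-C4-S9-P6-K1-E5-DC: 25+33+14+5+11+34 = 122
DC-C4-S9-P6-E5-K1-DC: 25+33+14+15+11+23 = 121
DC-C4-S9-K1-P6-E5-DC: 25+33+19+5+15+34 = 131
DC-C4-S9-K1-E5-P6-DC: 25+33+19+11+15+28 = 131
DC-C4-S9-E5-P6-K1-DC: 25+33+26+15+5+23 = 127
DC-C4-S9-E5-K1-P6-DC: 25+33+26+11+5+28 = 128
DC-C4-P6-S9-K1-E5-DC: 25+19+14+19+11+34 = 122
DC-C4-P6-S9-E5-K1-DC: 25+19+14+26+11+23 = 118
DC-C4-P6-K1-S9-E5-DC: 25+19+5+19+26+34 = 128
DC-C4-P6-K1-E5-S9-DC: 25+19+5+11+26+32 = 118
DC-C4-P6-E5-S9-K1-DC: 25+19+15+26+19+23 = 127
DC-C4-P6-E5-K1-S9-DC: 25+19+15+11+19+32 = 121
DC-C4-K1-S9-P6-E5-DC: 25+21+19+14+15+34 = 128
DC-C4-K1-S9-E5-P6-DC: 25+21+19+26+15+28 = 134
… (46 more)
The minimum is 118.
One optimal route: DC → C4 → P6 → S9 → E5 → K1 → DC (or its reverse).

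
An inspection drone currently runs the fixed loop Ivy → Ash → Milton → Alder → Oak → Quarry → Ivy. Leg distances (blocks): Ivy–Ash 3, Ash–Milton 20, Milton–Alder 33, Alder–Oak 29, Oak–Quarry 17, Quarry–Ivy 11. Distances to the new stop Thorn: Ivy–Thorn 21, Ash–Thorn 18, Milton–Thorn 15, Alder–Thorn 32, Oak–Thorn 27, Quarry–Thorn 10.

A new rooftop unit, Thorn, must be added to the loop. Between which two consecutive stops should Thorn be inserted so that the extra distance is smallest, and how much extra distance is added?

Insertion cost between consecutive stops i–j is d(i,Thorn) + d(Thorn,j) − d(i,j):
  between Ivy and Ash: 21 + 18 − 3 = 36
  between Ash and Milton: 18 + 15 − 20 = 13
  between Milton and Alder: 15 + 32 − 33 = 14
  between Alder and Oak: 32 + 27 − 29 = 30
  between Oak and Quarry: 27 + 10 − 17 = 20
  between Quarry and Ivy: 10 + 21 − 11 = 20
Cheapest insertion is between Ash and Milton, adding 13.
New total = 113 + 13 = 126.

Minimum extra distance: 13 blocks, inserting Thorn between Ash and Milton.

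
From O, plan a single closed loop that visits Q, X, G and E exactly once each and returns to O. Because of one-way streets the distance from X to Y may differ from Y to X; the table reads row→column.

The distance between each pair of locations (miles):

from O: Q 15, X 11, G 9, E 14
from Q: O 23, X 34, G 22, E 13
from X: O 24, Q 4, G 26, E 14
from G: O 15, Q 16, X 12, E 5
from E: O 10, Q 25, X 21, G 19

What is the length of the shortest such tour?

O → Q → X → G → E → O: 15+34+26+5+10 = 90
O → Q → X → E → G → O: 15+34+14+19+15 = 97
O → Q → G → X → E → O: 15+22+12+14+10 = 73
O → Q → G → E → X → O: 15+22+5+21+24 = 87
O → Q → E → X → G → O: 15+13+21+26+15 = 90
O → Q → E → G → X → O: 15+13+19+12+24 = 83
O → X → Q → G → E → O: 11+4+22+5+10 = 52
O → X → Q → E → G → O: 11+4+13+19+15 = 62
O → X → G → Q → E → O: 11+26+16+13+10 = 76
O → X → G → E → Q → O: 11+26+5+25+23 = 90
O → X → E → Q → G → O: 11+14+25+22+15 = 87
O → X → E → G → Q → O: 11+14+19+16+23 = 83
O → G → Q → X → E → O: 9+16+34+14+10 = 83
O → G → Q → E → X → O: 9+16+13+21+24 = 83
… (10 more)
O → G → X → Q → E → O: 9+12+4+13+10 = 48  ← best
The minimum is 48.
One optimal route: O → G → X → Q → E → O.

Minimum total distance: 48 miles.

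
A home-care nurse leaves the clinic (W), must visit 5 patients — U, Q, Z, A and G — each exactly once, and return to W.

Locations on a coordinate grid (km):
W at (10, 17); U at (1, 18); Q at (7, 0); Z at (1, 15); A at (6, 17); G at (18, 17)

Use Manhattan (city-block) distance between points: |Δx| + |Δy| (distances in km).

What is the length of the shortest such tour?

W-U-Q-Z-A-G-W: 10+24+21+7+12+8 = 82
W-U-Q-Z-G-A-W: 10+24+21+19+12+4 = 90
W-U-Q-A-Z-G-W: 10+24+18+7+19+8 = 86
W-U-Q-A-G-Z-W: 10+24+18+12+19+11 = 94
W-U-Q-G-Z-A-W: 10+24+28+19+7+4 = 92
W-U-Q-G-A-Z-W: 10+24+28+12+7+11 = 92
W-U-Z-Q-A-G-W: 10+3+21+18+12+8 = 72
W-U-Z-Q-G-A-W: 10+3+21+28+12+4 = 78
W-U-Z-A-Q-G-W: 10+3+7+18+28+8 = 74
W-U-Z-A-G-Q-W: 10+3+7+12+28+20 = 80
W-U-Z-G-Q-A-W: 10+3+19+28+18+4 = 82
W-U-Z-G-A-Q-W: 10+3+19+12+18+20 = 82
W-U-A-Q-Z-G-W: 10+6+18+21+19+8 = 82
W-U-A-Q-G-Z-W: 10+6+18+28+19+11 = 92
… (46 more)
W-Q-Z-U-A-G-W: 20+21+3+6+12+8 = 70  ← best
The minimum is 70.
One optimal route: W → Q → Z → U → A → G → W (or its reverse).

70 km — the shortest possible round trip.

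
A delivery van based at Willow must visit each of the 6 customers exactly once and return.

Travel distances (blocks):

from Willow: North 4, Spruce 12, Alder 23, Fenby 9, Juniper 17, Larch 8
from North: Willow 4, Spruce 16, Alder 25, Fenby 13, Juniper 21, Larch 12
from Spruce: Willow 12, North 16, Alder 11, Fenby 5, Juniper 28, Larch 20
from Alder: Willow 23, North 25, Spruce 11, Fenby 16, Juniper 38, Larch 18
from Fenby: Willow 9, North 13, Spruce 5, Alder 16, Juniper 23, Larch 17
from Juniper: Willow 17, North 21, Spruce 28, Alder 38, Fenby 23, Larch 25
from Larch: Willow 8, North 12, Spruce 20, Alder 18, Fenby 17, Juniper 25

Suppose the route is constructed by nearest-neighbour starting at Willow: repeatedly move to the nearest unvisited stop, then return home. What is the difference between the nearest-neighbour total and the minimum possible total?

14 blocks longer than the optimal tour.

From Willow: North=4, Larch=8, Fenby=9, Spruce=12, Juniper=17, Alder=23 → choose North (4).
From North: Larch=12, Fenby=13, Spruce=16, Juniper=21, Alder=25 → choose Larch (12).
From Larch: Fenby=17, Alder=18, Spruce=20, Juniper=25 → choose Fenby (17).
From Fenby: Spruce=5, Alder=16, Juniper=23 → choose Spruce (5).
From Spruce: Alder=11, Juniper=28 → choose Alder (11).
From Alder: Juniper=38 → choose Juniper (38).
NN route Willow → North → Larch → Fenby → Spruce → Alder → Juniper → Willow costs 104.
Optimal: Willow → North → Juniper → Fenby → Spruce → Alder → Larch → Willow costs 90 (by enumerating all 360 distinct tours).
Excess = 104 − 90 = 14.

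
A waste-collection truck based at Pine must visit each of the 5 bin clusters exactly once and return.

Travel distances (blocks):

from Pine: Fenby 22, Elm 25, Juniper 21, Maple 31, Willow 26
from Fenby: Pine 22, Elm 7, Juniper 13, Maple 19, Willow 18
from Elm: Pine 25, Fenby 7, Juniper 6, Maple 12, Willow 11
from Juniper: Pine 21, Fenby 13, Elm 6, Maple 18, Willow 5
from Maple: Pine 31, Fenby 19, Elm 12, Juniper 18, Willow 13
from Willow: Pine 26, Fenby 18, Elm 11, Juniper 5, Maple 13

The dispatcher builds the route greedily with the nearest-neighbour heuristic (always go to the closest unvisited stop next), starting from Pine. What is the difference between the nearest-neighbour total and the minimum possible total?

Excess over optimum: 14 blocks.

Pine: Juniper=21, Fenby=22, Elm=25, Willow=26, Maple=31 ⇒ Juniper
Juniper: Willow=5, Elm=6, Fenby=13, Maple=18 ⇒ Willow
Willow: Elm=11, Maple=13, Fenby=18 ⇒ Elm
Elm: Fenby=7, Maple=12 ⇒ Fenby
Fenby: Maple=19 ⇒ Maple
NN route Pine → Juniper → Willow → Elm → Fenby → Maple → Pine costs 94.
Optimal: Pine → Fenby → Elm → Maple → Willow → Juniper → Pine costs 80 (by enumerating all 60 distinct tours).
Excess = 94 − 80 = 14.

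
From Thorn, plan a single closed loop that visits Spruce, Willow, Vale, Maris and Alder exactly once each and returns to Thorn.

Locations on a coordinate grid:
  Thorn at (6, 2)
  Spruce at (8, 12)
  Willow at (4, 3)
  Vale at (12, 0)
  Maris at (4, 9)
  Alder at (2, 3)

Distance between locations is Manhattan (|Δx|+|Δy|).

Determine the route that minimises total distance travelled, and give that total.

Minimum total distance: 44.

With 5 stops there are 5!/2 = 60 distinct round trips (a route and its reverse cost the same).
Thorn-Spruce-Willow-Vale-Maris-Alder-Thorn: 12+13+11+17+8+5 = 66
Thorn-Spruce-Willow-Vale-Alder-Maris-Thorn: 12+13+11+13+8+9 = 66
Thorn-Spruce-Willow-Maris-Vale-Alder-Thorn: 12+13+6+17+13+5 = 66
Thorn-Spruce-Willow-Maris-Alder-Vale-Thorn: 12+13+6+8+13+8 = 60
Thorn-Spruce-Willow-Alder-Vale-Maris-Thorn: 12+13+2+13+17+9 = 66
Thorn-Spruce-Willow-Alder-Maris-Vale-Thorn: 12+13+2+8+17+8 = 60
Thorn-Spruce-Vale-Willow-Maris-Alder-Thorn: 12+16+11+6+8+5 = 58
Thorn-Spruce-Vale-Willow-Alder-Maris-Thorn: 12+16+11+2+8+9 = 58
Thorn-Spruce-Vale-Maris-Willow-Alder-Thorn: 12+16+17+6+2+5 = 58
Thorn-Spruce-Vale-Maris-Alder-Willow-Thorn: 12+16+17+8+2+3 = 58
Thorn-Spruce-Vale-Alder-Willow-Maris-Thorn: 12+16+13+2+6+9 = 58
Thorn-Spruce-Vale-Alder-Maris-Willow-Thorn: 12+16+13+8+6+3 = 58
Thorn-Spruce-Maris-Willow-Vale-Alder-Thorn: 12+7+6+11+13+5 = 54
Thorn-Spruce-Maris-Willow-Alder-Vale-Thorn: 12+7+6+2+13+8 = 48
… (46 more)
Thorn-Willow-Alder-Maris-Spruce-Vale-Thorn: 3+2+8+7+16+8 = 44  ← best
The minimum is 44.
One optimal route: Thorn → Willow → Alder → Maris → Spruce → Vale → Thorn (or its reverse).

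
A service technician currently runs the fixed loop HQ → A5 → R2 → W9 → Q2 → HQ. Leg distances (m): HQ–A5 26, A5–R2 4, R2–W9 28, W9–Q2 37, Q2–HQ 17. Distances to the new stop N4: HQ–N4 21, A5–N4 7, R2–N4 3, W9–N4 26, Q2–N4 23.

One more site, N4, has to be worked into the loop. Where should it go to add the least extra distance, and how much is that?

Insertion cost between consecutive stops i–j is d(i,N4) + d(N4,j) − d(i,j):
  between HQ and A5: 21 + 7 − 26 = 2
  between A5 and R2: 7 + 3 − 4 = 6
  between R2 and W9: 3 + 26 − 28 = 1
  between W9 and Q2: 26 + 23 − 37 = 12
  between Q2 and HQ: 23 + 21 − 17 = 27
Cheapest insertion is between R2 and W9, adding 1.
New total = 112 + 1 = 113.

Minimum extra distance: 1 m, inserting N4 between R2 and W9.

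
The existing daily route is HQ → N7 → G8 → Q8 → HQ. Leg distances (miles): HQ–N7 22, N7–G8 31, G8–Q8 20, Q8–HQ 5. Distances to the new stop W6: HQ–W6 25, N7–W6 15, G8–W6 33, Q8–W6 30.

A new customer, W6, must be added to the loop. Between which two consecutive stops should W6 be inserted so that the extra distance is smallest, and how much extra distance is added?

Minimum extra distance: 17 miles, inserting W6 between N7 and G8.

Insertion cost between consecutive stops i–j is d(i,W6) + d(W6,j) − d(i,j):
  between HQ and N7: 25 + 15 − 22 = 18
  between N7 and G8: 15 + 33 − 31 = 17
  between G8 and Q8: 33 + 30 − 20 = 43
  between Q8 and HQ: 30 + 25 − 5 = 50
Cheapest insertion is between N7 and G8, adding 17.
New total = 78 + 17 = 95.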